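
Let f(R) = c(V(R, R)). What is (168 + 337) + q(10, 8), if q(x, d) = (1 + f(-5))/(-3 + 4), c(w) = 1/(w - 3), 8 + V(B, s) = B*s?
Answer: 7085/14 ≈ 506.07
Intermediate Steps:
V(B, s) = -8 + B*s
c(w) = 1/(-3 + w)
f(R) = 1/(-11 + R²) (f(R) = 1/(-3 + (-8 + R*R)) = 1/(-3 + (-8 + R²)) = 1/(-11 + R²))
q(x, d) = 15/14 (q(x, d) = (1 + 1/(-11 + (-5)²))/(-3 + 4) = (1 + 1/(-11 + 25))/1 = (1 + 1/14)*1 = (15/14)*1 = 15/14)
(168 + 337) + q(10, 8) = (168 + 337) + 15/14 = 505 + 15/14 = 7085/14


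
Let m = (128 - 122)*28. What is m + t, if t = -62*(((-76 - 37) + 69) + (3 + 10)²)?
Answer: -7582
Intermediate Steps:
t = -7750 (t = -62*((-113 + 69) + 13²) = -62*(-44 + 169) = -62*125 = -7750)
m = 168 (m = 6*28 = 168)
m + t = 168 - 7750 = -7582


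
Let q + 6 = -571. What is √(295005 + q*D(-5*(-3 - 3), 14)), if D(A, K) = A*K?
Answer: √52665 ≈ 229.49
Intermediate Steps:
q = -577 (q = -6 - 571 = -577)
√(295005 + q*D(-5*(-3 - 3), 14)) = √(295005 - 577*(-5*(-3 - 3))*14) = √(295005 - 577*(-5*(-6))*14) = √(295005 - 17310*14) = √(295005 - 577*420) = √(295005 - 242340) = √52665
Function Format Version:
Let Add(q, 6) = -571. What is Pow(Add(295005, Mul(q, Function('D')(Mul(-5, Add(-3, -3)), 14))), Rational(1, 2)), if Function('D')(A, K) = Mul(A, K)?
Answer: Pow(52665, Rational(1, 2)) ≈ 229.49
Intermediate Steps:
q = -577 (q = Add(-6, -571) = -577)
Pow(Add(295005, Mul(q, Function('D')(Mul(-5, Add(-3, -3)), 14))), Rational(1, 2)) = Pow(Add(295005, Mul(-577, Mul(Mul(-5, Add(-3, -3)), 14))), Rational(1, 2)) = Pow(Add(295005, Mul(-577, Mul(Mul(-5, -6), 14))), Rational(1, 2)) = Pow(Add(295005, Mul(-577, Mul(30, 14))), Rational(1, 2)) = Pow(Add(295005, Mul(-577, 420)), Rational(1, 2)) = Pow(Add(295005, -242340), Rational(1, 2)) = Pow(52665, Rational(1, 2))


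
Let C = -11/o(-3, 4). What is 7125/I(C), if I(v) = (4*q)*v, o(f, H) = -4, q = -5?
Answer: -1425/11 ≈ -129.55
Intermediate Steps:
C = 11/4 (C = -11/(-4) = -11*(-¼) = 11/4 ≈ 2.7500)
I(v) = -20*v (I(v) = (4*(-5))*v = -20*v)
7125/I(C) = 7125/((-20*11/4)) = 7125/(-55) = 7125*(-1/55) = -1425/11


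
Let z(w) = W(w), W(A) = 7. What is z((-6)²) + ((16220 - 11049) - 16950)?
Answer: -11772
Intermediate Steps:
z(w) = 7
z((-6)²) + ((16220 - 11049) - 16950) = 7 + ((16220 - 11049) - 16950) = 7 + (5171 - 16950) = 7 - 11779 = -11772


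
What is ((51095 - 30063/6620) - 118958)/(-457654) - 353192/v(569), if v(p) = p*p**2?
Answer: 81696885939627947/558125738872625320 ≈ 0.14638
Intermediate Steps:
v(p) = p**3
((51095 - 30063/6620) - 118958)/(-457654) - 353192/v(569) = ((51095 - 30063/6620) - 118958)/(-457654) - 353192/(569**3) = ((51095 - 30063*1/6620) - 118958)*(-1/457654) - 353192/184220009 = ((51095 - 30063/6620) - 118958)*(-1/457654) - 353192*1/184220009 = (338218837/6620 - 118958)*(-1/457654) - 353192/184220009 = -449283123/6620*(-1/457654) - 353192/184220009 = 449283123/3029669480 - 353192/184220009 = 81696885939627947/558125738872625320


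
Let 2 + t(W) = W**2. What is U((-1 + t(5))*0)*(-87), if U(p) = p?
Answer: 0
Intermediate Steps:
t(W) = -2 + W**2
U((-1 + t(5))*0)*(-87) = ((-1 + (-2 + 5**2))*0)*(-87) = ((-1 + (-2 + 25))*0)*(-87) = ((-1 + 23)*0)*(-87) = (22*0)*(-87) = 0*(-87) = 0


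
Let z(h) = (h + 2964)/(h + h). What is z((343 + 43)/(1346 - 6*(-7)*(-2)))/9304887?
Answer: 1870477/3591686382 ≈ 0.00052078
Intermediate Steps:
z(h) = (2964 + h)/(2*h) (z(h) = (2964 + h)/((2*h)) = (2964 + h)*(1/(2*h)) = (2964 + h)/(2*h))
z((343 + 43)/(1346 - 6*(-7)*(-2)))/9304887 = ((2964 + (343 + 43)/(1346 - 6*(-7)*(-2)))/(2*(((343 + 43)/(1346 - 6*(-7)*(-2))))))/9304887 = ((2964 + 386/(1346 + 42*(-2)))/(2*((386/(1346 + 42*(-2))))))*(1/9304887) = ((2964 + 386/(1346 - 84))/(2*((386/(1346 - 84)))))*(1/9304887) = ((2964 + 386/1262)/(2*((386/1262))))*(1/9304887) = ((2964 + 386*(1/1262))/(2*((386*(1/1262)))))*(1/9304887) = ((2964 + 193/631)/(2*(193/631)))*(1/9304887) = ((½)*(631/193)*(1870477/631))*(1/9304887) = (1870477/386)*(1/9304887) = 1870477/3591686382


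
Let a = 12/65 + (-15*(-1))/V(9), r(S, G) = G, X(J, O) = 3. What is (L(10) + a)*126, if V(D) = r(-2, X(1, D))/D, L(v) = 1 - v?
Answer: 296352/65 ≈ 4559.3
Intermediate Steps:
V(D) = 3/D
a = 2937/65 (a = 12/65 + (-15*(-1))/((3/9)) = 12*(1/65) + 15/((3*(⅑))) = 12/65 + 15/(⅓) = 12/65 + 15*3 = 12/65 + 45 = 2937/65 ≈ 45.185)
(L(10) + a)*126 = ((1 - 1*10) + 2937/65)*126 = ((1 - 10) + 2937/65)*126 = (-9 + 2937/65)*126 = (2352/65)*126 = 296352/65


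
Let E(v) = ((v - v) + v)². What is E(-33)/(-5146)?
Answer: -1089/5146 ≈ -0.21162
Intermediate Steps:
E(v) = v² (E(v) = (0 + v)² = v²)
E(-33)/(-5146) = (-33)²/(-5146) = 1089*(-1/5146) = -1089/5146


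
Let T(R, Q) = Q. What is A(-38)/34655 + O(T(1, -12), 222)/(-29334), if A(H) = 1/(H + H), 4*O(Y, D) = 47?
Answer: -30976249/77259302520 ≈ -0.00040094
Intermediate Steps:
O(Y, D) = 47/4 (O(Y, D) = (¼)*47 = 47/4)
A(H) = 1/(2*H)
A(-38)/34655 + O(T(1, -12), 222)/(-29334) = ((½)/(-38))/34655 + (47/4)/(-29334) = ((½)*(-1/38))*(1/34655) + (47/4)*(-1/29334) = -1/76*1/34655 - 47/117336 = -1/2633780 - 47/117336 = -30976249/77259302520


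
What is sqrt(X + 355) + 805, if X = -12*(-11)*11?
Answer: 805 + sqrt(1807) ≈ 847.51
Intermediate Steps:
X = 1452 (X = 132*11 = 1452)
sqrt(X + 355) + 805 = sqrt(1452 + 355) + 805 = sqrt(1807) + 805 = 805 + sqrt(1807)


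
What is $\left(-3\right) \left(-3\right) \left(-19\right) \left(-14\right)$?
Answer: $2394$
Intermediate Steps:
$\left(-3\right) \left(-3\right) \left(-19\right) \left(-14\right) = 9 \left(-19\right) \left(-14\right) = \left(-171\right) \left(-14\right) = 2394$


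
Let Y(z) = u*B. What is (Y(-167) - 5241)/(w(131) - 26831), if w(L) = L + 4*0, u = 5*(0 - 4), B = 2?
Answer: 5281/26700 ≈ 0.19779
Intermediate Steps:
u = -20 (u = 5*(-4) = -20)
Y(z) = -40 (Y(z) = -20*2 = -40)
w(L) = L (w(L) = L + 0 = L)
(Y(-167) - 5241)/(w(131) - 26831) = (-40 - 5241)/(131 - 26831) = -5281/(-26700) = -5281*(-1/26700) = 5281/26700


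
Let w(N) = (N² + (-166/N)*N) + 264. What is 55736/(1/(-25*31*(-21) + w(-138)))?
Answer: 1974001912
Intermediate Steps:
w(N) = 98 + N² (w(N) = (N² - 166) + 264 = (-166 + N²) + 264 = 98 + N²)
55736/(1/(-25*31*(-21) + w(-138))) = 55736/(1/(-25*31*(-21) + (98 + (-138)²))) = 55736/(1/(-775*(-21) + (98 + 19044))) = 55736/(1/(16275 + 19142)) = 55736/(1/35417) = 55736*35417 = 1974001912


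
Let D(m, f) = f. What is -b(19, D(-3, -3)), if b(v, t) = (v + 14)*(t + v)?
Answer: -528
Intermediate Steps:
b(v, t) = (14 + v)*(t + v)
-b(19, D(-3, -3)) = -(19**2 + 14*(-3) + 14*19 - 3*19) = -(361 - 42 + 266 - 57) = -1*528 = -528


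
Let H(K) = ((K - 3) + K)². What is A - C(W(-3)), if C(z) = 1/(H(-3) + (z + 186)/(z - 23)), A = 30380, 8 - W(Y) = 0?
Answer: 31017965/1021 ≈ 30380.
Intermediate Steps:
H(K) = (-3 + 2*K)² (H(K) = ((-3 + K) + K)² = (-3 + 2*K)²)
W(Y) = 8 (W(Y) = 8 - 1*0 = 8 + 0 = 8)
C(z) = 1/(81 + (186 + z)/(-23 + z)) (C(z) = 1/((-3 + 2*(-3))² + (z + 186)/(z - 23)) = 1/((-3 - 6)² + (186 + z)/(-23 + z)) = 1/((-9)² + (186 + z)/(-23 + z)) = 1/(81 + (186 + z)/(-23 + z)))
A - C(W(-3)) = 30380 - (-23 + 8)/(-1677 + 82*8) = 30380 - (-15)/(-1677 + 656) = 30380 - (-15)/(-1021) = 30380 - (-1)*(-15)/1021 = 30380 - 1*15/1021 = 30380 - 15/1021 = 31017965/1021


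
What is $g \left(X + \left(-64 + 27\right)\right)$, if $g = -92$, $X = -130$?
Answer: $15364$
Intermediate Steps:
$g \left(X + \left(-64 + 27\right)\right) = - 92 \left(-130 + \left(-64 + 27\right)\right) = - 92 \left(-130 - 37\right) = \left(-92\right) \left(-167\right) = 15364$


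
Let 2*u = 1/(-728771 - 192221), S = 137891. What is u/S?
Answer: -1/253993015744 ≈ -3.9371e-12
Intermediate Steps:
u = -1/1841984 (u = 1/(2*(-728771 - 192221)) = (½)/(-920992) = (½)*(-1/920992) = -1/1841984 ≈ -5.4289e-7)
u/S = -1/1841984/137891 = -1/1841984*1/137891 = -1/253993015744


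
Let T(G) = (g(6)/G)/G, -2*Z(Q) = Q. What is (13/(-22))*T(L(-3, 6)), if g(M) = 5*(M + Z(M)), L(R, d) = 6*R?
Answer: -65/2376 ≈ -0.027357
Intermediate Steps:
Z(Q) = -Q/2
g(M) = 5*M/2 (g(M) = 5*(M - M/2) = 5*(M/2) = 5*M/2)
T(G) = 15/G² (T(G) = (((5/2)*6)/G)/G = (15/G)/G = 15/G²)
(13/(-22))*T(L(-3, 6)) = (13/(-22))*(15/(6*(-3))²) = (13*(-1/22))*(15/(-18)²) = -195/(22*324) = -13/22*5/108 = -65/2376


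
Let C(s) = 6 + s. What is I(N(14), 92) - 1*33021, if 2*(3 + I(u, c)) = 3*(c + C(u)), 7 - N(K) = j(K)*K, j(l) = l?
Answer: -66321/2 ≈ -33161.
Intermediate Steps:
N(K) = 7 - K**2 (N(K) = 7 - K*K = 7 - K**2)
I(u, c) = 6 + 3*c/2 + 3*u/2 (I(u, c) = -3 + (3*(c + (6 + u)))/2 = -3 + (3*(6 + c + u))/2 = -3 + (18 + 3*c + 3*u)/2 = -3 + (9 + 3*c/2 + 3*u/2) = 6 + 3*c/2 + 3*u/2)
I(N(14), 92) - 1*33021 = (6 + (3/2)*92 + 3*(7 - 1*14**2)/2) - 1*33021 = (6 + 138 + 3*(7 - 1*196)/2) - 33021 = (6 + 138 + 3*(7 - 196)/2) - 33021 = (6 + 138 + (3/2)*(-189)) - 33021 = (6 + 138 - 567/2) - 33021 = -279/2 - 33021 = -66321/2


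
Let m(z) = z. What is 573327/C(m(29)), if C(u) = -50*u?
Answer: -573327/1450 ≈ -395.40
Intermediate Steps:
573327/C(m(29)) = 573327/((-50*29)) = 573327/(-1450) = 573327*(-1/1450) = -573327/1450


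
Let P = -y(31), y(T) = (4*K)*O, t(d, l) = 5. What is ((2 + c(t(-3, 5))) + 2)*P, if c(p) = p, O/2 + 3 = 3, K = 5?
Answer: 0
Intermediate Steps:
O = 0 (O = -6 + 2*3 = -6 + 6 = 0)
y(T) = 0 (y(T) = (4*5)*0 = 20*0 = 0)
P = 0 (P = -1*0 = 0)
((2 + c(t(-3, 5))) + 2)*P = ((2 + 5) + 2)*0 = (7 + 2)*0 = 9*0 = 0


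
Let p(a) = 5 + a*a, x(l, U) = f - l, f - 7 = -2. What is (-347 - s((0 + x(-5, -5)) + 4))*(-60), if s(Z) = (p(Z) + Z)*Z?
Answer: 201420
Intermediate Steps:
f = 5 (f = 7 - 2 = 5)
x(l, U) = 5 - l
p(a) = 5 + a²
s(Z) = Z*(5 + Z + Z²) (s(Z) = ((5 + Z²) + Z)*Z = (5 + Z + Z²)*Z = Z*(5 + Z + Z²))
(-347 - s((0 + x(-5, -5)) + 4))*(-60) = (-347 - ((0 + (5 - 1*(-5))) + 4)*(5 + ((0 + (5 - 1*(-5))) + 4) + ((0 + (5 - 1*(-5))) + 4)²))*(-60) = (-347 - ((0 + (5 + 5)) + 4)*(5 + ((0 + (5 + 5)) + 4) + ((0 + (5 + 5)) + 4)²))*(-60) = (-347 - ((0 + 10) + 4)*(5 + ((0 + 10) + 4) + ((0 + 10) + 4)²))*(-60) = (-347 - (10 + 4)*(5 + (10 + 4) + (10 + 4)²))*(-60) = (-347 - 14*(5 + 14 + 14²))*(-60) = (-347 - 14*(5 + 14 + 196))*(-60) = (-347 - 14*215)*(-60) = (-347 - 1*3010)*(-60) = (-347 - 3010)*(-60) = -3357*(-60) = 201420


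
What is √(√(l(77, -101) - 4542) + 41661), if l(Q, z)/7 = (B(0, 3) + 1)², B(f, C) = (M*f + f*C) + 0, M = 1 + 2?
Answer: √(41661 + I*√4535) ≈ 204.11 + 0.165*I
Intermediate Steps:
M = 3
B(f, C) = 3*f + C*f (B(f, C) = (3*f + f*C) + 0 = (3*f + C*f) + 0 = 3*f + C*f)
l(Q, z) = 7 (l(Q, z) = 7*(0*(3 + 3) + 1)² = 7*(0*6 + 1)² = 7*(0 + 1)² = 7*1² = 7*1 = 7)
√(√(l(77, -101) - 4542) + 41661) = √(√(7 - 4542) + 41661) = √(√(-4535) + 41661) = √(I*√4535 + 41661) = √(41661 + I*√4535)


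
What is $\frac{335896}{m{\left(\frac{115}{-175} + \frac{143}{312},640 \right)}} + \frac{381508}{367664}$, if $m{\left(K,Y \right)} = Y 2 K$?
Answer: $- \frac{10122638387}{7674986} \approx -1318.9$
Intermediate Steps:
$m{\left(K,Y \right)} = 2 K Y$ ($m{\left(K,Y \right)} = 2 Y K = 2 K Y$)
$\frac{335896}{m{\left(\frac{115}{-175} + \frac{143}{312},640 \right)}} + \frac{381508}{367664} = \frac{335896}{2 \left(\frac{115}{-175} + \frac{143}{312}\right) 640} + \frac{381508}{367664} = \frac{335896}{2 \left(115 \left(- \frac{1}{175}\right) + 143 \cdot \frac{1}{312}\right) 640} + 381508 \cdot \frac{1}{367664} = \frac{335896}{2 \left(- \frac{23}{35} + \frac{11}{24}\right) 640} + \frac{95377}{91916} = \frac{335896}{2 \left(- \frac{167}{840}\right) 640} + \frac{95377}{91916} = \frac{335896}{- \frac{5344}{21}} + \frac{95377}{91916} = 335896 \left(- \frac{21}{5344}\right) + \frac{95377}{91916} = - \frac{881727}{668} + \frac{95377}{91916} = - \frac{10122638387}{7674986}$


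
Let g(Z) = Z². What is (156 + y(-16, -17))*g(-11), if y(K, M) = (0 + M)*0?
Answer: 18876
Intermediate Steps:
y(K, M) = 0 (y(K, M) = M*0 = 0)
(156 + y(-16, -17))*g(-11) = (156 + 0)*(-11)² = 156*121 = 18876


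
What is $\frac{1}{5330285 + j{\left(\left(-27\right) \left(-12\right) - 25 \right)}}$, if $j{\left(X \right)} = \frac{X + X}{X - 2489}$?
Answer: $\frac{1095}{5836661776} \approx 1.8761 \cdot 10^{-7}$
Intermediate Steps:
$j{\left(X \right)} = \frac{2 X}{-2489 + X}$
$\frac{1}{5330285 + j{\left(\left(-27\right) \left(-12\right) - 25 \right)}} = \frac{1}{5330285 + \frac{2 \left(\left(-27\right) \left(-12\right) - 25\right)}{-2489 - -299}} = \frac{1}{5330285 + \frac{2 \left(324 - 25\right)}{-2489 + \left(324 - 25\right)}} = \frac{1}{5330285 + 2 \cdot 299 \frac{1}{-2489 + 299}} = \frac{1}{5330285 + 2 \cdot 299 \frac{1}{-2190}} = \frac{1}{5330285 + 2 \cdot 299 \left(- \frac{1}{2190}\right)} = \frac{1}{5330285 - \frac{299}{1095}} = \frac{1}{\frac{5836661776}{1095}} = \frac{1095}{5836661776}$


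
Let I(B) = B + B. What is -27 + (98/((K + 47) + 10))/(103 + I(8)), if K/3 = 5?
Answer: -16517/612 ≈ -26.989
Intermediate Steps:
K = 15 (K = 3*5 = 15)
I(B) = 2*B
-27 + (98/((K + 47) + 10))/(103 + I(8)) = -27 + (98/((15 + 47) + 10))/(103 + 2*8) = -27 + (98/(62 + 10))/(103 + 16) = -27 + (98/72)/119 = -27 + (98*(1/72))/119 = -27 + (1/119)*(49/36) = -27 + 7/612 = -16517/612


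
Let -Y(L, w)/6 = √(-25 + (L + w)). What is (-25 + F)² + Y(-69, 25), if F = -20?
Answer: 2025 - 6*I*√69 ≈ 2025.0 - 49.84*I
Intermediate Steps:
Y(L, w) = -6*√(-25 + L + w) (Y(L, w) = -6*√(-25 + (L + w)) = -6*√(-25 + L + w))
(-25 + F)² + Y(-69, 25) = (-25 - 20)² - 6*√(-25 - 69 + 25) = (-45)² - 6*I*√69 = 2025 - 6*I*√69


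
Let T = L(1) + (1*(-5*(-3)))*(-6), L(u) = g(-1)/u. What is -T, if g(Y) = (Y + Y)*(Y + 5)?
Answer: 98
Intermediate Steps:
g(Y) = 2*Y*(5 + Y) (g(Y) = (2*Y)*(5 + Y) = 2*Y*(5 + Y))
L(u) = -8/u (L(u) = (2*(-1)*(5 - 1))/u = (2*(-1)*4)/u = -8/u)
T = -98 (T = -8/1 + (1*(-5*(-3)))*(-6) = -8*1 + (1*15)*(-6) = -8 + 15*(-6) = -8 - 90 = -98)
-T = -1*(-98) = 98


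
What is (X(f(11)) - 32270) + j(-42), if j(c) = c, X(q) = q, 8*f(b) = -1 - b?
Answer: -64627/2 ≈ -32314.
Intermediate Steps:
f(b) = -⅛ - b/8 (f(b) = (-1 - b)/8 = -⅛ - b/8)
(X(f(11)) - 32270) + j(-42) = ((-⅛ - ⅛*11) - 32270) - 42 = ((-⅛ - 11/8) - 32270) - 42 = (-3/2 - 32270) - 42 = -64543/2 - 42 = -64627/2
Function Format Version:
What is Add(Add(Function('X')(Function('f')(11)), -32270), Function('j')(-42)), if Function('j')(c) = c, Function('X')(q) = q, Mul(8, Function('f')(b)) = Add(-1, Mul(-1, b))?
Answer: Rational(-64627, 2) ≈ -32314.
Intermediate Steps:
Function('f')(b) = Add(Rational(-1, 8), Mul(Rational(-1, 8), b)) (Function('f')(b) = Mul(Rational(1, 8), Add(-1, Mul(-1, b))) = Add(Rational(-1, 8), Mul(Rational(-1, 8), b)))
Add(Add(Function('X')(Function('f')(11)), -32270), Function('j')(-42)) = Add(Add(Add(Rational(-1, 8), Mul(Rational(-1, 8), 11)), -32270), -42) = Add(Add(Add(Rational(-1, 8), Rational(-11, 8)), -32270), -42) = Add(Add(Rational(-3, 2), -32270), -42) = Add(Rational(-64543, 2), -42) = Rational(-64627, 2)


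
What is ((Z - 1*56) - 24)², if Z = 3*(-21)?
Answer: 20449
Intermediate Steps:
Z = -63
((Z - 1*56) - 24)² = ((-63 - 1*56) - 24)² = ((-63 - 56) - 24)² = (-119 - 24)² = (-143)² = 20449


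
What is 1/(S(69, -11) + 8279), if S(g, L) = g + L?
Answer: 1/8337 ≈ 0.00011995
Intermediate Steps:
S(g, L) = L + g
1/(S(69, -11) + 8279) = 1/((-11 + 69) + 8279) = 1/(58 + 8279) = 1/8337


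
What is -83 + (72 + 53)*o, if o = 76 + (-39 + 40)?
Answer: 9542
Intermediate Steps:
o = 77 (o = 76 + 1 = 77)
-83 + (72 + 53)*o = -83 + (72 + 53)*77 = -83 + 125*77 = -83 + 9625 = 9542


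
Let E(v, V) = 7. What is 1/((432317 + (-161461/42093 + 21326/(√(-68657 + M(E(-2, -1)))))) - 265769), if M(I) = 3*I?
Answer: 5063387350082655861/843277815614946059203712 + 18892923580287*I*√17159/843277815614946059203712 ≈ 6.0044e-6 + 2.9348e-9*I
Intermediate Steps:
1/((432317 + (-161461/42093 + 21326/(√(-68657 + M(E(-2, -1)))))) - 265769) = 1/((432317 + (-161461/42093 + 21326/(√(-68657 + 3*7)))) - 265769) = 1/((432317 + (-161461*1/42093 + 21326/(√(-68657 + 21)))) - 265769) = 1/((432317 + (-161461/42093 + 21326/(√(-68636)))) - 265769) = 1/((432317 + (-161461/42093 + 21326/((2*I*√17159)))) - 265769) = 1/((432317 + (-161461/42093 + 21326*(-I*√17159/34318))) - 265769) = 1/((432317 + (-161461/42093 - 10663*I*√17159/17159)) - 265769) = 1/((18197358020/42093 - 10663*I*√17159/17159) - 265769) = 1/(7010343503/42093 - 10663*I*√17159/17159)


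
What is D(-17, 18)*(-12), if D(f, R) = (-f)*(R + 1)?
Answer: -3876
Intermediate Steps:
D(f, R) = -f*(1 + R) (D(f, R) = (-f)*(1 + R) = -f*(1 + R))
D(-17, 18)*(-12) = -1*(-17)*(1 + 18)*(-12) = -1*(-17)*19*(-12) = 323*(-12) = -3876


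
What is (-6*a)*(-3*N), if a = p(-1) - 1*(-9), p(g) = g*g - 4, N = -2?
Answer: -216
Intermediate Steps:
p(g) = -4 + g**2 (p(g) = g**2 - 4 = -4 + g**2)
a = 6 (a = (-4 + (-1)**2) - 1*(-9) = (-4 + 1) + 9 = -3 + 9 = 6)
(-6*a)*(-3*N) = (-6*6)*(-3*(-2)) = -36*6 = -216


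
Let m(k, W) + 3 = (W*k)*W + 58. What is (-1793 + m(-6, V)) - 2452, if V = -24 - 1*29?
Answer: -21044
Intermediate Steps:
V = -53 (V = -24 - 29 = -53)
m(k, W) = 55 + k*W² (m(k, W) = -3 + ((W*k)*W + 58) = -3 + (k*W² + 58) = -3 + (58 + k*W²) = 55 + k*W²)
(-1793 + m(-6, V)) - 2452 = (-1793 + (55 - 6*(-53)²)) - 2452 = (-1793 + (55 - 6*2809)) - 2452 = (-1793 + (55 - 16854)) - 2452 = (-1793 - 16799) - 2452 = -18592 - 2452 = -21044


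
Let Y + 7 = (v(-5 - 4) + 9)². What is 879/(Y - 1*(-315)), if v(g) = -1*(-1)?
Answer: 293/136 ≈ 2.1544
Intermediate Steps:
v(g) = 1
Y = 93 (Y = -7 + (1 + 9)² = -7 + 10² = -7 + 100 = 93)
879/(Y - 1*(-315)) = 879/(93 - 1*(-315)) = 879/(93 + 315) = 879/408 = 879*(1/408) = 293/136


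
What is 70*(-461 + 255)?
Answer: -14420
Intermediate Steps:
70*(-461 + 255) = 70*(-206) = -14420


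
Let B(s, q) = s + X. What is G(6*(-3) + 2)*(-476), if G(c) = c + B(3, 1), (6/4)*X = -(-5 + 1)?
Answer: 14756/3 ≈ 4918.7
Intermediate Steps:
X = 8/3 (X = 2*(-(-5 + 1))/3 = 2*(-1*(-4))/3 = (⅔)*4 = 8/3 ≈ 2.6667)
B(s, q) = 8/3 + s (B(s, q) = s + 8/3 = 8/3 + s)
G(c) = 17/3 + c (G(c) = c + (8/3 + 3) = c + 17/3 = 17/3 + c)
G(6*(-3) + 2)*(-476) = (17/3 + (6*(-3) + 2))*(-476) = (17/3 + (-18 + 2))*(-476) = (17/3 - 16)*(-476) = -31/3*(-476) = 14756/3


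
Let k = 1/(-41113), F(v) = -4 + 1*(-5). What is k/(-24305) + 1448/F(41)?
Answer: -1446916121311/8993263185 ≈ -160.89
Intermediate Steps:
F(v) = -9 (F(v) = -4 - 5 = -9)
k = -1/41113 ≈ -2.4323e-5
k/(-24305) + 1448/F(41) = -1/41113/(-24305) + 1448/(-9) = -1/41113*(-1/24305) + 1448*(-⅑) = 1/999251465 - 1448/9 = -1446916121311/8993263185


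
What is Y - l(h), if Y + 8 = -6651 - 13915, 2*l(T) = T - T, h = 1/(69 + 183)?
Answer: -20574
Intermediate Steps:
h = 1/252 ≈ 0.0039683
l(T) = 0 (l(T) = (T - T)/2 = (1/2)*0 = 0)
Y = -20574 (Y = -8 + (-6651 - 13915) = -8 - 20566 = -20574)
Y - l(h) = -20574 - 1*0 = -20574 + 0 = -20574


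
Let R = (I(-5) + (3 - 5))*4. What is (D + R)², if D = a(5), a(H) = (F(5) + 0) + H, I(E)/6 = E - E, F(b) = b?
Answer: 4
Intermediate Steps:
I(E) = 0 (I(E) = 6*(E - E) = 6*0 = 0)
a(H) = 5 + H (a(H) = (5 + 0) + H = 5 + H)
D = 10 (D = 5 + 5 = 10)
R = -8 (R = (0 + (3 - 5))*4 = (0 - 2)*4 = -2*4 = -8)
(D + R)² = (10 - 8)² = 2² = 4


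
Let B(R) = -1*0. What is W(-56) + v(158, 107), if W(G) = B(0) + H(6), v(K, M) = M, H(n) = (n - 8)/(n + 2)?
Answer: 427/4 ≈ 106.75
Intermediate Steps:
B(R) = 0
H(n) = (-8 + n)/(2 + n)
W(G) = -¼ (W(G) = 0 + (-8 + 6)/(2 + 6) = 0 - 2/8 = 0 + (⅛)*(-2) = 0 - ¼ = -¼)
W(-56) + v(158, 107) = -¼ + 107 = 427/4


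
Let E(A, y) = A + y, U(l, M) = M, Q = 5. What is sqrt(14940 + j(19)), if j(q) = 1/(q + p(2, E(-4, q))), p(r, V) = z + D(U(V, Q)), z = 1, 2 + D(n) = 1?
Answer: sqrt(5393359)/19 ≈ 122.23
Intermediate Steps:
D(n) = -1 (D(n) = -2 + 1 = -1)
p(r, V) = 0 (p(r, V) = 1 - 1 = 0)
j(q) = 1/q (j(q) = 1/(q + 0) = 1/q)
sqrt(14940 + j(19)) = sqrt(14940 + 1/19) = sqrt(283861/19) = sqrt(5393359)/19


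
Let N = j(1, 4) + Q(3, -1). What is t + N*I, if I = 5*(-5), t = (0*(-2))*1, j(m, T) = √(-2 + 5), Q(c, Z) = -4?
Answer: 100 - 25*√3 ≈ 56.699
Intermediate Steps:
j(m, T) = √3
N = -4 + √3 (N = √3 - 4 = -4 + √3 ≈ -2.2679)
t = 0 (t = 0*1 = 0)
I = -25
t + N*I = 0 + (-4 + √3)*(-25) = 0 + (100 - 25*√3) = 100 - 25*√3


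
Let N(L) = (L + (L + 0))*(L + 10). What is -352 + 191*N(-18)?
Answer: 54656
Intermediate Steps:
N(L) = 2*L*(10 + L) (N(L) = (L + L)*(10 + L) = (2*L)*(10 + L) = 2*L*(10 + L))
-352 + 191*N(-18) = -352 + 191*(2*(-18)*(10 - 18)) = -352 + 191*(2*(-18)*(-8)) = -352 + 191*288 = -352 + 55008 = 54656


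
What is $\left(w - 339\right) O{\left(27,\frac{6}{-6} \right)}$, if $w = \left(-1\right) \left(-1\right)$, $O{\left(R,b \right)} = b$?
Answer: $338$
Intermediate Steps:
$w = 1$
$\left(w - 339\right) O{\left(27,\frac{6}{-6} \right)} = \left(1 - 339\right) \frac{6}{-6} = - 338 \cdot 6 \left(- \frac{1}{6}\right) = \left(-338\right) \left(-1\right) = 338$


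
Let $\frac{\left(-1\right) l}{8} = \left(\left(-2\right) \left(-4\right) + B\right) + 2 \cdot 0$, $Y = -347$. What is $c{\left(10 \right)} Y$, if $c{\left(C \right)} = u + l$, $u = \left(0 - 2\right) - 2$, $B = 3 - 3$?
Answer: $23596$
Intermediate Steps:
$B = 0$
$u = -4$ ($u = -2 - 2 = -4$)
$l = -64$ ($l = - 8 \left(\left(\left(-2\right) \left(-4\right) + 0\right) + 2 \cdot 0\right) = - 8 \left(\left(8 + 0\right) + 0\right) = - 8 \left(8 + 0\right) = \left(-8\right) 8 = -64$)
$c{\left(C \right)} = -68$ ($c{\left(C \right)} = -4 - 64 = -68$)
$c{\left(10 \right)} Y = \left(-68\right) \left(-347\right) = 23596$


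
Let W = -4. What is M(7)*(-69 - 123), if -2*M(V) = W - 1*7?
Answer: -1056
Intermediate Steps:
M(V) = 11/2 (M(V) = -(-4 - 1*7)/2 = -(-4 - 7)/2 = -½*(-11) = 11/2)
M(7)*(-69 - 123) = 11*(-69 - 123)/2 = (11/2)*(-192) = -1056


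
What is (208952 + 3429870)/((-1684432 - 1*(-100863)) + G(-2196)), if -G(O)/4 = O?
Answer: -3638822/1574785 ≈ -2.3107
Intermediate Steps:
G(O) = -4*O
(208952 + 3429870)/((-1684432 - 1*(-100863)) + G(-2196)) = (208952 + 3429870)/((-1684432 - 1*(-100863)) - 4*(-2196)) = 3638822/((-1684432 + 100863) + 8784) = 3638822/(-1583569 + 8784) = 3638822/(-1574785) = 3638822*(-1/1574785) = -3638822/1574785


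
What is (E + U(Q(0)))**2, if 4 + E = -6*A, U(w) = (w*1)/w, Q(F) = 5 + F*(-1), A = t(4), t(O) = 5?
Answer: 1089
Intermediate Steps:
A = 5
Q(F) = 5 - F
U(w) = 1 (U(w) = w/w = 1)
E = -34 (E = -4 - 6*5 = -4 - 30 = -34)
(E + U(Q(0)))**2 = (-34 + 1)**2 = (-33)**2 = 1089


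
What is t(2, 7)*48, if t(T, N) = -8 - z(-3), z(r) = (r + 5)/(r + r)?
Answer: -368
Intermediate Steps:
z(r) = (5 + r)/(2*r) (z(r) = (5 + r)/((2*r)) = (5 + r)*(1/(2*r)) = (5 + r)/(2*r))
t(T, N) = -23/3 (t(T, N) = -8 - (5 - 3)/(2*(-3)) = -8 - (-1)*2/(2*3) = -8 - 1*(-1/3) = -8 + 1/3 = -23/3)
t(2, 7)*48 = -23/3*48 = -368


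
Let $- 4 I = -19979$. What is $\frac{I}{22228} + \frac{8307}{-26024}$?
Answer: $- \frac{27332311}{289230736} \approx -0.0945$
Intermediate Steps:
$I = \frac{19979}{4}$ ($I = \left(- \frac{1}{4}\right) \left(-19979\right) = \frac{19979}{4} \approx 4994.8$)
$\frac{I}{22228} + \frac{8307}{-26024} = \frac{19979}{4 \cdot 22228} + \frac{8307}{-26024} = \frac{19979}{4} \cdot \frac{1}{22228} + 8307 \left(- \frac{1}{26024}\right) = \frac{19979}{88912} - \frac{8307}{26024} = - \frac{27332311}{289230736}$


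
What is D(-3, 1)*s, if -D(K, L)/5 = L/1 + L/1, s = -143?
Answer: 1430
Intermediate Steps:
D(K, L) = -10*L (D(K, L) = -5*(L/1 + L/1) = -5*(L*1 + L*1) = -5*(L + L) = -10*L)
D(-3, 1)*s = -10*1*(-143) = -10*(-143) = 1430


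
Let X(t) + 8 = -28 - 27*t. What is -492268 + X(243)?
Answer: -498865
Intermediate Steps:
X(t) = -36 - 27*t (X(t) = -8 + (-28 - 27*t) = -36 - 27*t)
-492268 + X(243) = -492268 + (-36 - 27*243) = -492268 + (-36 - 6561) = -492268 - 6597 = -498865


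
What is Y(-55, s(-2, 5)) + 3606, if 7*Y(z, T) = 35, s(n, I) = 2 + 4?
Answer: 3611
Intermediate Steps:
s(n, I) = 6
Y(z, T) = 5 (Y(z, T) = (⅐)*35 = 5)
Y(-55, s(-2, 5)) + 3606 = 5 + 3606 = 3611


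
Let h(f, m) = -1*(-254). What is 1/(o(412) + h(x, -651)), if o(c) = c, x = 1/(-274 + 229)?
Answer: 1/666 ≈ 0.0015015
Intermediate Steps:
x = -1/45 (x = 1/(-45) = -1/45 ≈ -0.022222)
h(f, m) = 254
1/(o(412) + h(x, -651)) = 1/(412 + 254) = 1/666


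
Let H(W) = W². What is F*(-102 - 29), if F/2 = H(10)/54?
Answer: -13100/27 ≈ -485.19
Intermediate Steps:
F = 100/27 (F = 2*(10²/54) = 2*(100*(1/54)) = 2*(50/27) = 100/27 ≈ 3.7037)
F*(-102 - 29) = 100*(-102 - 29)/27 = (100/27)*(-131) = -13100/27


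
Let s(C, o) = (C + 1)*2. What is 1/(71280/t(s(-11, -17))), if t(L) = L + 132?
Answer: 7/4455 ≈ 0.0015713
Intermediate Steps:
s(C, o) = 2 + 2*C (s(C, o) = (1 + C)*2 = 2 + 2*C)
t(L) = 132 + L
1/(71280/t(s(-11, -17))) = 1/(71280/(132 + (2 + 2*(-11)))) = 1/(71280/(132 + (2 - 22))) = 1/(71280/(132 - 20)) = 1/(71280/112) = 1/(71280*(1/112)) = 1/(4455/7) = 7/4455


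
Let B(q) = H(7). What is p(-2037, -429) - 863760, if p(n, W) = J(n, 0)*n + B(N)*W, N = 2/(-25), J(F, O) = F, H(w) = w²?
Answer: 3264588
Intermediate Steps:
N = -2/25 (N = 2*(-1/25) = -2/25 ≈ -0.080000)
B(q) = 49 (B(q) = 7² = 49)
p(n, W) = n² + 49*W (p(n, W) = n*n + 49*W = n² + 49*W)
p(-2037, -429) - 863760 = ((-2037)² + 49*(-429)) - 863760 = (4149369 - 21021) - 863760 = 4128348 - 863760 = 3264588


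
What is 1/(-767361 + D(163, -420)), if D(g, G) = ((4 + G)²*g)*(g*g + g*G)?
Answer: -1/1181667457409 ≈ -8.4626e-13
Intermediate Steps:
D(g, G) = g*(4 + G)²*(g² + G*g) (D(g, G) = (g*(4 + G)²)*(g² + G*g) = g*(4 + G)²*(g² + G*g))
1/(-767361 + D(163, -420)) = 1/(-767361 + 163²*(4 - 420)²*(-420 + 163)) = 1/(-767361 + 26569*(-416)²*(-257)) = 1/(-767361 + 26569*173056*(-257)) = 1/(-767361 - 1181666690048) = 1/(-1181667457409) = -1/1181667457409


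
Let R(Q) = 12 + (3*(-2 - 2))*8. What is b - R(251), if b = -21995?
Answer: -21911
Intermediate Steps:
R(Q) = -84 (R(Q) = 12 + (3*(-4))*8 = 12 - 12*8 = 12 - 96 = -84)
b - R(251) = -21995 - 1*(-84) = -21995 + 84 = -21911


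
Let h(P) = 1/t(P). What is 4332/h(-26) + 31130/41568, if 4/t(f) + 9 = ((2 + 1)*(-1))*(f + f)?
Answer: 120811069/1018416 ≈ 118.63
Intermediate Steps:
t(f) = 4/(-9 - 6*f) (t(f) = 4/(-9 + ((2 + 1)*(-1))*(f + f)) = 4/(-9 + (3*(-1))*(2*f)) = 4/(-9 - 6*f))
h(P) = -9/4 - 3*P/2 (h(P) = 1/(-4/(9 + 6*P)) = -9/4 - 3*P/2)
4332/h(-26) + 31130/41568 = 4332/(-9/4 - 3/2*(-26)) + 31130/41568 = 4332/(-9/4 + 39) + 31130*(1/41568) = 4332/(147/4) + 15565/20784 = 4332*(4/147) + 15565/20784 = 5776/49 + 15565/20784 = 120811069/1018416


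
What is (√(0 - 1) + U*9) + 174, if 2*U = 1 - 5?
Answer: 156 + I ≈ 156.0 + 1.0*I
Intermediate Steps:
U = -2 (U = (1 - 5)/2 = (½)*(-4) = -2)
(√(0 - 1) + U*9) + 174 = (√(0 - 1) - 2*9) + 174 = (√(-1) - 18) + 174 = (I - 18) + 174 = (-18 + I) + 174 = 156 + I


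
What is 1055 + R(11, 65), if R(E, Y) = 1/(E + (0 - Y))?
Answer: 56969/54 ≈ 1055.0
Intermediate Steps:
R(E, Y) = 1/(E - Y)
1055 + R(11, 65) = 1055 + 1/(11 - 1*65) = 1055 + 1/(11 - 65) = 1055 + 1/(-54) = 1055 - 1/54 = 56969/54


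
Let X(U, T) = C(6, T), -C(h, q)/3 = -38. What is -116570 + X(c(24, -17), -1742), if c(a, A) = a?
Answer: -116456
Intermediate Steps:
C(h, q) = 114 (C(h, q) = -3*(-38) = 114)
X(U, T) = 114
-116570 + X(c(24, -17), -1742) = -116570 + 114 = -116456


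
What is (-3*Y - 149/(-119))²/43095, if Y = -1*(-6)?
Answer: 3972049/610268295 ≈ 0.0065087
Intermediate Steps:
Y = 6
(-3*Y - 149/(-119))²/43095 = (-3*6 - 149/(-119))²/43095 = (-18 - 149*(-1/119))²*(1/43095) = (-18 + 149/119)²*(1/43095) = (-1993/119)²*(1/43095) = (3972049/14161)*(1/43095) = 3972049/610268295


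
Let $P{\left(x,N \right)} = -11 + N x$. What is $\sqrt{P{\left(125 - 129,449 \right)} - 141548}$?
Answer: $i \sqrt{143355} \approx 378.62 i$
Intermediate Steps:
$\sqrt{P{\left(125 - 129,449 \right)} - 141548} = \sqrt{\left(-11 + 449 \left(125 - 129\right)\right) - 141548} = \sqrt{\left(-11 + 449 \left(-4\right)\right) - 141548} = \sqrt{\left(-11 - 1796\right) - 141548} = \sqrt{-1807 - 141548} = \sqrt{-143355} = i \sqrt{143355}$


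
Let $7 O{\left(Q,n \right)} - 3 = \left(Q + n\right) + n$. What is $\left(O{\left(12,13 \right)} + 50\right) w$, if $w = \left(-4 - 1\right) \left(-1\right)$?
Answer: $\frac{1955}{7} \approx 279.29$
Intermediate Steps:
$O{\left(Q,n \right)} = \frac{3}{7} + \frac{Q}{7} + \frac{2 n}{7}$ ($O{\left(Q,n \right)} = \frac{3}{7} + \frac{\left(Q + n\right) + n}{7} = \frac{3}{7} + \frac{Q + 2 n}{7} = \frac{3}{7} + \left(\frac{Q}{7} + \frac{2 n}{7}\right) = \frac{3}{7} + \frac{Q}{7} + \frac{2 n}{7}$)
$w = 5$ ($w = \left(-5\right) \left(-1\right) = 5$)
$\left(O{\left(12,13 \right)} + 50\right) w = \left(\left(\frac{3}{7} + \frac{1}{7} \cdot 12 + \frac{2}{7} \cdot 13\right) + 50\right) 5 = \left(\left(\frac{3}{7} + \frac{12}{7} + \frac{26}{7}\right) + 50\right) 5 = \left(\frac{41}{7} + 50\right) 5 = \frac{391}{7} \cdot 5 = \frac{1955}{7}$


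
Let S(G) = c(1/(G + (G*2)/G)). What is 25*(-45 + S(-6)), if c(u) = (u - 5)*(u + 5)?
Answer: -27975/16 ≈ -1748.4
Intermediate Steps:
c(u) = (-5 + u)*(5 + u)
S(G) = -25 + (2 + G)**(-2) (S(G) = -25 + (1/(G + (G*2)/G))**2 = -25 + (1/(G + (2*G)/G))**2 = -25 + (1/(G + 2))**2 = -25 + (1/(2 + G))**2 = -25 + (2 + G)**(-2))
25*(-45 + S(-6)) = 25*(-45 + (-25 + (2 - 6)**(-2))) = 25*(-45 + (-25 + (-4)**(-2))) = 25*(-45 + (-25 + 1/16)) = 25*(-45 - 399/16) = 25*(-1119/16) = -27975/16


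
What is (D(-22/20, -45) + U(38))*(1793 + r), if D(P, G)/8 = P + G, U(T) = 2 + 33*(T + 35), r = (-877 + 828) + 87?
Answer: 18696341/5 ≈ 3.7393e+6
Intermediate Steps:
r = 38 (r = -49 + 87 = 38)
U(T) = 1157 + 33*T (U(T) = 2 + 33*(35 + T) = 2 + (1155 + 33*T) = 1157 + 33*T)
D(P, G) = 8*G + 8*P (D(P, G) = 8*(P + G) = 8*(G + P) = 8*G + 8*P)
(D(-22/20, -45) + U(38))*(1793 + r) = ((8*(-45) + 8*(-22/20)) + (1157 + 33*38))*(1793 + 38) = ((-360 + 8*(-22*1/20)) + (1157 + 1254))*1831 = ((-360 + 8*(-11/10)) + 2411)*1831 = ((-360 - 44/5) + 2411)*1831 = (-1844/5 + 2411)*1831 = (10211/5)*1831 = 18696341/5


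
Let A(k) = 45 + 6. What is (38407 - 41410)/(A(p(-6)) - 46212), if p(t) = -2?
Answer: 1001/15387 ≈ 0.065055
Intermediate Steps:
A(k) = 51
(38407 - 41410)/(A(p(-6)) - 46212) = (38407 - 41410)/(51 - 46212) = -3003/(-46161) = -3003*(-1/46161) = 1001/15387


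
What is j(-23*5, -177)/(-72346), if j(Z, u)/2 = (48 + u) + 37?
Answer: 92/36173 ≈ 0.0025433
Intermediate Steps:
j(Z, u) = 170 + 2*u (j(Z, u) = 2*((48 + u) + 37) = 2*(85 + u) = 170 + 2*u)
j(-23*5, -177)/(-72346) = (170 + 2*(-177))/(-72346) = (170 - 354)*(-1/72346) = -184*(-1/72346) = 92/36173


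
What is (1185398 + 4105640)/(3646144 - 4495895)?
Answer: -5291038/849751 ≈ -6.2266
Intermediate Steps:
(1185398 + 4105640)/(3646144 - 4495895) = 5291038/(-849751) = 5291038*(-1/849751) = -5291038/849751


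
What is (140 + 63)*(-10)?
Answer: -2030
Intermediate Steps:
(140 + 63)*(-10) = 203*(-10) = -2030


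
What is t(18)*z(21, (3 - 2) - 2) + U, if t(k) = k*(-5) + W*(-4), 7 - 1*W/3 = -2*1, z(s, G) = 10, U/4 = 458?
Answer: -148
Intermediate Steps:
U = 1832 (U = 4*458 = 1832)
W = 27 (W = 21 - (-6) = 21 - 3*(-2) = 21 + 6 = 27)
t(k) = -108 - 5*k (t(k) = k*(-5) + 27*(-4) = -5*k - 108 = -108 - 5*k)
t(18)*z(21, (3 - 2) - 2) + U = (-108 - 5*18)*10 + 1832 = (-108 - 90)*10 + 1832 = -198*10 + 1832 = -1980 + 1832 = -148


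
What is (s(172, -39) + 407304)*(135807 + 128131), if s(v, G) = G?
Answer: 107492709570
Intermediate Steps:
(s(172, -39) + 407304)*(135807 + 128131) = (-39 + 407304)*(135807 + 128131) = 407265*263938 = 107492709570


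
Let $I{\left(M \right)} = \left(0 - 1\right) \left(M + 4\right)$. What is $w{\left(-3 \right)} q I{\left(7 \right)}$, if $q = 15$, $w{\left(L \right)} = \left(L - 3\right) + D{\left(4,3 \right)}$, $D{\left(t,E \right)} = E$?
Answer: $495$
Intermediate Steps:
$I{\left(M \right)} = -4 - M$ ($I{\left(M \right)} = - (4 + M) = -4 - M$)
$w{\left(L \right)} = L$ ($w{\left(L \right)} = \left(L - 3\right) + 3 = \left(-3 + L\right) + 3 = L$)
$w{\left(-3 \right)} q I{\left(7 \right)} = \left(-3\right) 15 \left(-4 - 7\right) = - 45 \left(-4 - 7\right) = \left(-45\right) \left(-11\right) = 495$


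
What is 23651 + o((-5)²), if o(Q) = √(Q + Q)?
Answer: 23651 + 5*√2 ≈ 23658.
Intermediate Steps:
o(Q) = √2*√Q (o(Q) = √(2*Q) = √2*√Q)
23651 + o((-5)²) = 23651 + √2*√((-5)²) = 23651 + √2*√25 = 23651 + √2*5 = 23651 + 5*√2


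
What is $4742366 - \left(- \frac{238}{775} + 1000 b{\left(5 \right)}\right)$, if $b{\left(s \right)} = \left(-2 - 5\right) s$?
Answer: $\frac{3702458888}{775} \approx 4.7774 \cdot 10^{6}$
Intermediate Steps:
$b{\left(s \right)} = - 7 s$
$4742366 - \left(- \frac{238}{775} + 1000 b{\left(5 \right)}\right) = 4742366 - \left(- \frac{238}{775} + 1000 \left(-7\right) 5\right) = 4742366 + \left(\left(-1000\right) \left(-35\right) + 238 \cdot \frac{1}{775}\right) = 4742366 + \left(35000 + \frac{238}{775}\right) = 4742366 + \frac{27125238}{775} = \frac{3702458888}{775}$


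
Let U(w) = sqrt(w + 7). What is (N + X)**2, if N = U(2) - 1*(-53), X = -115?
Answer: 3481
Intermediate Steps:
U(w) = sqrt(7 + w)
N = 56 (N = sqrt(7 + 2) - 1*(-53) = sqrt(9) + 53 = 3 + 53 = 56)
(N + X)**2 = (56 - 115)**2 = (-59)**2 = 3481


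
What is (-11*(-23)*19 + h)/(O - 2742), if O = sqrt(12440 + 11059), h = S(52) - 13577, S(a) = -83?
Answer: 2697214/832785 + 2951*sqrt(2611)/832785 ≈ 3.4199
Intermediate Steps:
h = -13660 (h = -83 - 13577 = -13660)
O = 3*sqrt(2611) (O = sqrt(23499) = 3*sqrt(2611) ≈ 153.29)
(-11*(-23)*19 + h)/(O - 2742) = (-11*(-23)*19 - 13660)/(3*sqrt(2611) - 2742) = (253*19 - 13660)/(-2742 + 3*sqrt(2611)) = (4807 - 13660)/(-2742 + 3*sqrt(2611)) = -8853/(-2742 + 3*sqrt(2611))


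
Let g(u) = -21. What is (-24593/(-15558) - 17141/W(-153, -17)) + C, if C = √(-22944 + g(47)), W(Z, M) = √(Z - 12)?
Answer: 24593/15558 + I*√22965 + 17141*I*√165/165 ≈ 1.5807 + 1486.0*I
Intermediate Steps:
W(Z, M) = √(-12 + Z)
C = I*√22965 (C = √(-22944 - 21) = √(-22965) = I*√22965 ≈ 151.54*I)
(-24593/(-15558) - 17141/W(-153, -17)) + C = (-24593/(-15558) - 17141/√(-12 - 153)) + I*√22965 = (-24593*(-1/15558) - 17141*(-I*√165/165)) + I*√22965 = (24593/15558 - 17141*(-I*√165/165)) + I*√22965 = (24593/15558 - (-17141)*I*√165/165) + I*√22965 = (24593/15558 + 17141*I*√165/165) + I*√22965 = 24593/15558 + I*√22965 + 17141*I*√165/165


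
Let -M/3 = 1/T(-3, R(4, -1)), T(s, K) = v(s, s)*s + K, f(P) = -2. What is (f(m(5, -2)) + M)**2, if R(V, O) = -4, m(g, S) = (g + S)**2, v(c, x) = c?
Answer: 169/25 ≈ 6.7600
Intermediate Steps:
m(g, S) = (S + g)**2
T(s, K) = K + s**2 (T(s, K) = s*s + K = s**2 + K = K + s**2)
M = -3/5 (M = -3/(-4 + (-3)**2) = -3/(-4 + 9) = -3/5 ≈ -0.60000)
(f(m(5, -2)) + M)**2 = (-2 - 3/5)**2 = (-13/5)**2 = 169/25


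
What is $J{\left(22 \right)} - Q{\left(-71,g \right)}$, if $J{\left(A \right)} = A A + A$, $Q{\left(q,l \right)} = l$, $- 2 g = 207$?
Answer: $\frac{1219}{2} \approx 609.5$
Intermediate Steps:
$g = - \frac{207}{2}$ ($g = \left(- \frac{1}{2}\right) 207 = - \frac{207}{2} \approx -103.5$)
$J{\left(A \right)} = A + A^{2}$ ($J{\left(A \right)} = A^{2} + A = A + A^{2}$)
$J{\left(22 \right)} - Q{\left(-71,g \right)} = 22 \left(1 + 22\right) - - \frac{207}{2} = 22 \cdot 23 + \frac{207}{2} = 506 + \frac{207}{2} = \frac{1219}{2}$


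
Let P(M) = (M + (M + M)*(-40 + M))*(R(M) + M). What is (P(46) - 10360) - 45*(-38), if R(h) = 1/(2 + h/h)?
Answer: 57172/3 ≈ 19057.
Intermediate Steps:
R(h) = ⅓ (R(h) = 1/(2 + 1) = 1/3 = ⅓)
P(M) = (⅓ + M)*(M + 2*M*(-40 + M)) (P(M) = (M + (M + M)*(-40 + M))*(⅓ + M) = (M + (2*M)*(-40 + M))*(⅓ + M) = (M + 2*M*(-40 + M))*(⅓ + M) = (⅓ + M)*(M + 2*M*(-40 + M)))
(P(46) - 10360) - 45*(-38) = ((⅓)*46*(-79 - 235*46 + 6*46²) - 10360) - 45*(-38) = ((⅓)*46*(-79 - 10810 + 6*2116) - 10360) + 1710 = ((⅓)*46*(-79 - 10810 + 12696) - 10360) + 1710 = ((⅓)*46*1807 - 10360) + 1710 = (83122/3 - 10360) + 1710 = 52042/3 + 1710 = 57172/3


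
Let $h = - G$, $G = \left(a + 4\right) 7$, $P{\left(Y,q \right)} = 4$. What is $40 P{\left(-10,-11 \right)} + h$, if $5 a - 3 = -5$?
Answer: $\frac{674}{5} \approx 134.8$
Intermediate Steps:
$a = - \frac{2}{5}$ ($a = \frac{3}{5} + \frac{1}{5} \left(-5\right) = \frac{3}{5} - 1 = - \frac{2}{5} \approx -0.4$)
$G = \frac{126}{5}$ ($G = \left(- \frac{2}{5} + 4\right) 7 = \frac{18}{5} \cdot 7 = \frac{126}{5} \approx 25.2$)
$h = - \frac{126}{5}$ ($h = \left(-1\right) \frac{126}{5} = - \frac{126}{5} \approx -25.2$)
$40 P{\left(-10,-11 \right)} + h = 40 \cdot 4 - \frac{126}{5} = 160 - \frac{126}{5} = \frac{674}{5}$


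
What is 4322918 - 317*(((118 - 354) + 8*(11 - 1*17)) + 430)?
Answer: 4276636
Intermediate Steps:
4322918 - 317*(((118 - 354) + 8*(11 - 1*17)) + 430) = 4322918 - 317*((-236 + 8*(11 - 17)) + 430) = 4322918 - 317*((-236 + 8*(-6)) + 430) = 4322918 - 317*((-236 - 48) + 430) = 4322918 - 317*(-284 + 430) = 4322918 - 317*146 = 4322918 - 46282 = 4276636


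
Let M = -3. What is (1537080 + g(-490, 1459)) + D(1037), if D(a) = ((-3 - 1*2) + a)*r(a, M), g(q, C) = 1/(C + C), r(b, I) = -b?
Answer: 1362402529/2918 ≈ 4.6690e+5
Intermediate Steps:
g(q, C) = 1/(2*C)
D(a) = -a*(-5 + a) (D(a) = ((-3 - 1*2) + a)*(-a) = ((-3 - 2) + a)*(-a) = (-5 + a)*(-a) = -a*(-5 + a))
(1537080 + g(-490, 1459)) + D(1037) = (1537080 + (1/2)/1459) + 1037*(5 - 1*1037) = (1537080 + (1/2)*(1/1459)) + 1037*(5 - 1037) = (1537080 + 1/2918) + 1037*(-1032) = 4485199441/2918 - 1070184 = 1362402529/2918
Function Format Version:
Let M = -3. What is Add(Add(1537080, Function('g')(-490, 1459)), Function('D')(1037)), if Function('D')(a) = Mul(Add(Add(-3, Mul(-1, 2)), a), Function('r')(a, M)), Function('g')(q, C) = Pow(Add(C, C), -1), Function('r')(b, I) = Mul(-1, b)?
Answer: Rational(1362402529, 2918) ≈ 4.6690e+5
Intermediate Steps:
Function('g')(q, C) = Mul(Rational(1, 2), Pow(C, -1)) (Function('g')(q, C) = Pow(Mul(2, C), -1) = Mul(Rational(1, 2), Pow(C, -1)))
Function('D')(a) = Mul(-1, a, Add(-5, a)) (Function('D')(a) = Mul(Add(Add(-3, Mul(-1, 2)), a), Mul(-1, a)) = Mul(Add(Add(-3, -2), a), Mul(-1, a)) = Mul(Add(-5, a), Mul(-1, a)) = Mul(-1, a, Add(-5, a)))
Add(Add(1537080, Function('g')(-490, 1459)), Function('D')(1037)) = Add(Add(1537080, Mul(Rational(1, 2), Pow(1459, -1))), Mul(1037, Add(5, Mul(-1, 1037)))) = Add(Add(1537080, Mul(Rational(1, 2), Rational(1, 1459))), Mul(1037, Add(5, -1037))) = Add(Add(1537080, Rational(1, 2918)), Mul(1037, -1032)) = Add(Rational(4485199441, 2918), -1070184) = Rational(1362402529, 2918)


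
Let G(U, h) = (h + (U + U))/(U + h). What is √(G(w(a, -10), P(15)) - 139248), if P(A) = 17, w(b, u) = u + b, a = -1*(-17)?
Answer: I*√20051526/12 ≈ 373.16*I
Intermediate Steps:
a = 17
w(b, u) = b + u
G(U, h) = (h + 2*U)/(U + h)
√(G(w(a, -10), P(15)) - 139248) = √((17 + 2*(17 - 10))/((17 - 10) + 17) - 139248) = √((17 + 2*7)/(7 + 17) - 139248) = √((17 + 14)/24 - 139248) = √((1/24)*31 - 139248) = √(31/24 - 139248) = √(-3341921/24) = I*√20051526/12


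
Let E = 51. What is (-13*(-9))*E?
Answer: 5967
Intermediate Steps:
(-13*(-9))*E = -13*(-9)*51 = 117*51 = 5967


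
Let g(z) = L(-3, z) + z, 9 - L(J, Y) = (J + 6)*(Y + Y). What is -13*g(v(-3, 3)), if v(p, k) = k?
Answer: 78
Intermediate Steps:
L(J, Y) = 9 - 2*Y*(6 + J) (L(J, Y) = 9 - (J + 6)*(Y + Y) = 9 - (6 + J)*2*Y = 9 - 2*Y*(6 + J))
g(z) = 9 - 5*z (g(z) = (9 - 12*z - 2*(-3)*z) + z = (9 - 12*z + 6*z) + z = (9 - 6*z) + z = 9 - 5*z)
-13*g(v(-3, 3)) = -13*(9 - 5*3) = -13*(9 - 15) = -13*(-6) = 78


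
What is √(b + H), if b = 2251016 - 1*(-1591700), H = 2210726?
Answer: √6053442 ≈ 2460.4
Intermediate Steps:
b = 3842716 (b = 2251016 + 1591700 = 3842716)
√(b + H) = √(3842716 + 2210726) = √6053442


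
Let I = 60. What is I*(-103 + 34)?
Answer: -4140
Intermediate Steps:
I*(-103 + 34) = 60*(-103 + 34) = 60*(-69) = -4140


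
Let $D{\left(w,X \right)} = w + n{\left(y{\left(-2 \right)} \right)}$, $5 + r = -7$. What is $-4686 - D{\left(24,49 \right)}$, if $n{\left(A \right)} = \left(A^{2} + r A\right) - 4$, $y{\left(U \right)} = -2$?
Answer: $-4734$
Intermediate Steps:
$r = -12$ ($r = -5 - 7 = -12$)
$n{\left(A \right)} = -4 + A^{2} - 12 A$ ($n{\left(A \right)} = \left(A^{2} - 12 A\right) - 4 = -4 + A^{2} - 12 A$)
$D{\left(w,X \right)} = 24 + w$ ($D{\left(w,X \right)} = w - \left(-20 - 4\right) = w + \left(-4 + 4 + 24\right) = w + 24 = 24 + w$)
$-4686 - D{\left(24,49 \right)} = -4686 - \left(24 + 24\right) = -4686 - 48 = -4734$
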